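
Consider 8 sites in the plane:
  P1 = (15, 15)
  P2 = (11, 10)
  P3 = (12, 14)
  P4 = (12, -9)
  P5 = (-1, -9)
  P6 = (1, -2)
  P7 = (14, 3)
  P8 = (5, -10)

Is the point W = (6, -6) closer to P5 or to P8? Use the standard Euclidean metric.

P8

Compare squared distances:
|WP5|² = (6−(-1))² + (-6−(-9))² = 49 + 9 = 58
|WP8|² = (6−5)² + (-6−(-10))² = 1 + 16 = 17
58 > 17, so P8 is closer.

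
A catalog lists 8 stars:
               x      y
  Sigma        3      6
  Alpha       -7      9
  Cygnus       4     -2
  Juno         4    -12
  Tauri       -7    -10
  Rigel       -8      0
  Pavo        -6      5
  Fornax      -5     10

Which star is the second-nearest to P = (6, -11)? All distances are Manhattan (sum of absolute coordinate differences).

Cygnus

d(P, Sigma) = |6−3| + |-11−6| = 3 + 17 = 20
d(P, Alpha) = |6−(-7)| + |-11−9| = 13 + 20 = 33
d(P, Cygnus) = |6−4| + |-11−(-2)| = 2 + 9 = 11
d(P, Juno) = |6−4| + |-11−(-12)| = 2 + 1 = 3
d(P, Tauri) = |6−(-7)| + |-11−(-10)| = 13 + 1 = 14
d(P, Rigel) = |6−(-8)| + |-11−0| = 14 + 11 = 25
d(P, Pavo) = |6−(-6)| + |-11−5| = 12 + 16 = 28
d(P, Fornax) = |6−(-5)| + |-11−10| = 11 + 21 = 32
Sorted ascending: Juno, Cygnus, Tauri, … — the second-nearest is Cygnus.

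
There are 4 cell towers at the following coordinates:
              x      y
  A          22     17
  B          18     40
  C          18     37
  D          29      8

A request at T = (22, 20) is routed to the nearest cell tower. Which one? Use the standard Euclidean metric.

A

Squared Euclidean distances:
|TA|² = (22−22)² + (20−17)² = 0 + 9 = 9
|TB|² = (22−18)² + (20−40)² = 16 + 400 = 416
|TC|² = (22−18)² + (20−37)² = 16 + 289 = 305
|TD|² = (22−29)² + (20−8)² = 49 + 144 = 193
Minimum is at A.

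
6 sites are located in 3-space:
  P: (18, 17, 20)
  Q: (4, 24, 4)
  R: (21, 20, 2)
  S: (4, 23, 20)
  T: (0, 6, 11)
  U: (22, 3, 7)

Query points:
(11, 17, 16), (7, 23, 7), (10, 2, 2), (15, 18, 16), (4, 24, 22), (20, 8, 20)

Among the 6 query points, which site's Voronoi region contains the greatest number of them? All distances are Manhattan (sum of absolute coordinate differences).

(11, 17, 16) — d to each: P:11, Q:26, R:27, S:17, T:27, U:34 → nearest is P
(7, 23, 7) — d to each: P:30, Q:7, R:22, S:16, T:28, U:35 → nearest is Q
(10, 2, 2) — d to each: P:41, Q:30, R:29, S:45, T:23, U:18 → nearest is U
(15, 18, 16) — d to each: P:8, Q:29, R:22, S:20, T:32, U:31 → nearest is P
(4, 24, 22) — d to each: P:23, Q:18, R:41, S:3, T:33, U:54 → nearest is S
(20, 8, 20) — d to each: P:11, Q:48, R:31, S:31, T:31, U:20 → nearest is P
Tally — P:3, Q:1, S:1, U:1. P captures the most (3).

P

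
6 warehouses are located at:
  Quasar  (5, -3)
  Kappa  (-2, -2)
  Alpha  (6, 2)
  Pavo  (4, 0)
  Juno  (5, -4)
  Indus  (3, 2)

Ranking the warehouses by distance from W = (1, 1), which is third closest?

Squared Euclidean distances:
d²(W, Quasar) = (1−5)² + (1−(-3))² = 16 + 16 = 32
d²(W, Kappa) = (1−(-2))² + (1−(-2))² = 9 + 9 = 18
d²(W, Alpha) = (1−6)² + (1−2)² = 25 + 1 = 26
d²(W, Pavo) = (1−4)² + (1−0)² = 9 + 1 = 10
d²(W, Juno) = (1−5)² + (1−(-4))² = 16 + 25 = 41
d²(W, Indus) = (1−3)² + (1−2)² = 4 + 1 = 5
Sorted ascending: Indus, Pavo, Kappa, Alpha, … — the third-nearest is Kappa.

Kappa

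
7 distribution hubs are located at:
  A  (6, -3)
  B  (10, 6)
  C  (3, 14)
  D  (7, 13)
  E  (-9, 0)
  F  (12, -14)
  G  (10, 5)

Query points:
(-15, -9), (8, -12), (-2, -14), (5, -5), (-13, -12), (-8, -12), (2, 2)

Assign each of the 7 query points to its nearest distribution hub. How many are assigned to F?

(-15, -9) — d² to each: A:477, B:850, C:853, D:968, E:117, F:754, G:821 → nearest is E
(8, -12) — d² to each: A:85, B:328, C:701, D:626, E:433, F:20, G:293 → nearest is F
(-2, -14) — d² to each: A:185, B:544, C:809, D:810, E:245, F:196, G:505 → nearest is A
(5, -5) — d² to each: A:5, B:146, C:365, D:328, E:221, F:130, G:125 → nearest is A
(-13, -12) — d² to each: A:442, B:853, C:932, D:1025, E:160, F:629, G:818 → nearest is E
(-8, -12) — d² to each: A:277, B:648, C:797, D:850, E:145, F:404, G:613 → nearest is E
(2, 2) — d² to each: A:41, B:80, C:145, D:146, E:125, F:356, G:73 → nearest is A
1 of the 7 points has F as nearest.

1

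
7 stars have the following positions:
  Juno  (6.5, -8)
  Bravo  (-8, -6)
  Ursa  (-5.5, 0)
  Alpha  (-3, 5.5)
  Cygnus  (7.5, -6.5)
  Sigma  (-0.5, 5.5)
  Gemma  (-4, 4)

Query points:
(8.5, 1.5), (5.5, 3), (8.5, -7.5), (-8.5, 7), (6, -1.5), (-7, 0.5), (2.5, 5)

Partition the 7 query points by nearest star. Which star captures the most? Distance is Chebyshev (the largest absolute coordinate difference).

(8.5, 1.5) — d to each: Juno:9.5, Bravo:16.5, Ursa:14, Alpha:11.5, Cygnus:8, Sigma:9, Gemma:12.5 → nearest is Cygnus
(5.5, 3) — d to each: Juno:11, Bravo:13.5, Ursa:11, Alpha:8.5, Cygnus:9.5, Sigma:6, Gemma:9.5 → nearest is Sigma
(8.5, -7.5) — d to each: Juno:2, Bravo:16.5, Ursa:14, Alpha:13, Cygnus:1, Sigma:13, Gemma:12.5 → nearest is Cygnus
(-8.5, 7) — d to each: Juno:15, Bravo:13, Ursa:7, Alpha:5.5, Cygnus:16, Sigma:8, Gemma:4.5 → nearest is Gemma
(6, -1.5) — d to each: Juno:6.5, Bravo:14, Ursa:11.5, Alpha:9, Cygnus:5, Sigma:7, Gemma:10 → nearest is Cygnus
(-7, 0.5) — d to each: Juno:13.5, Bravo:6.5, Ursa:1.5, Alpha:5, Cygnus:14.5, Sigma:6.5, Gemma:3.5 → nearest is Ursa
(2.5, 5) — d to each: Juno:13, Bravo:11, Ursa:8, Alpha:5.5, Cygnus:11.5, Sigma:3, Gemma:6.5 → nearest is Sigma
Tally — Ursa:1, Cygnus:3, Sigma:2, Gemma:1. Cygnus captures the most (3).

Cygnus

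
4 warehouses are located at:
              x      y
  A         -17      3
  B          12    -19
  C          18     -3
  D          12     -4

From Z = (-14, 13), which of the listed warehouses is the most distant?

Since √ is increasing, it suffices to compare squared distances:
|ZA|² = (-14−(-17))² + (13−3)² = 9 + 100 = 109
|ZB|² = (-14−12)² + (13−(-19))² = 676 + 1024 = 1700
|ZC|² = (-14−18)² + (13−(-3))² = 1024 + 256 = 1280
|ZD|² = (-14−12)² + (13−(-4))² = 676 + 289 = 965
The largest is to B.

B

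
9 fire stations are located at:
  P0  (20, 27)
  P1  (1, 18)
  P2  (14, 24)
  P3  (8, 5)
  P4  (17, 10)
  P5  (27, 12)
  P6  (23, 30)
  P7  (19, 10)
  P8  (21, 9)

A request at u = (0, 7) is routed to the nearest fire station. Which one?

Squared Euclidean distances:
|uP0|² = (0−20)² + (7−27)² = 400 + 400 = 800
|uP1|² = (0−1)² + (7−18)² = 1 + 121 = 122
|uP2|² = (0−14)² + (7−24)² = 196 + 289 = 485
|uP3|² = (0−8)² + (7−5)² = 64 + 4 = 68
|uP4|² = (0−17)² + (7−10)² = 289 + 9 = 298
|uP5|² = (0−27)² + (7−12)² = 729 + 25 = 754
|uP6|² = (0−23)² + (7−30)² = 529 + 529 = 1058
|uP7|² = (0−19)² + (7−10)² = 361 + 9 = 370
|uP8|² = (0−21)² + (7−9)² = 441 + 4 = 445
Minimum is at P3.

P3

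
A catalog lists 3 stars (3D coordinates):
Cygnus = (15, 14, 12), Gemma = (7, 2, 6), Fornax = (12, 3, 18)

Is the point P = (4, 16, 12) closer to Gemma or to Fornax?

Compare squared distances:
d²(P, Gemma) = (4−7)² + (16−2)² + (12−6)² = 9 + 196 + 36 = 241
d²(P, Fornax) = (4−12)² + (16−3)² + (12−18)² = 64 + 169 + 36 = 269
241 < 269, so Gemma is closer.

Gemma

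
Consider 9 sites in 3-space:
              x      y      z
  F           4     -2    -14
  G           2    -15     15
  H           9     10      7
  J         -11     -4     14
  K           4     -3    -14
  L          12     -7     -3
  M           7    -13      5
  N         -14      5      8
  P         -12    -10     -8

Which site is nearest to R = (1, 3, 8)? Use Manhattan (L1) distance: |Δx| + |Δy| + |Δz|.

d(R,F) = 3 + 5 + 22 = 30
d(R,G) = 1 + 18 + 7 = 26
d(R,H) = 8 + 7 + 1 = 16
d(R,J) = 12 + 7 + 6 = 25
d(R,K) = 3 + 6 + 22 = 31
d(R,L) = 11 + 10 + 11 = 32
d(R,M) = 6 + 16 + 3 = 25
d(R,N) = 15 + 2 + 0 = 17
d(R,P) = 13 + 13 + 16 = 42
Minimum is at H.

H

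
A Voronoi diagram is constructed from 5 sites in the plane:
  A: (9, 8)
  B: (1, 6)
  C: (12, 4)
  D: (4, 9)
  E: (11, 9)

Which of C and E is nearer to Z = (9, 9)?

Compare squared distances:
|ZC|² = (9−12)² + (9−4)² = 9 + 25 = 34
|ZE|² = (9−11)² + (9−9)² = 4 + 0 = 4
34 > 4, so E is closer.

E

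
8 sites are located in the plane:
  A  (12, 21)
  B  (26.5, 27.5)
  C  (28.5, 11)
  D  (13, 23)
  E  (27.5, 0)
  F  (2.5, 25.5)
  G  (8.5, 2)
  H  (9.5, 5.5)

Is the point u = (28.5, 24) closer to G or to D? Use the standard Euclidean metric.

Compare squared distances:
|uG|² = (28.5−8.5)² + (24−2)² = 400 + 484 = 884
|uD|² = (28.5−13)² + (24−23)² = 240.25 + 1 = 241.25
884 > 241.25, so D is closer.

D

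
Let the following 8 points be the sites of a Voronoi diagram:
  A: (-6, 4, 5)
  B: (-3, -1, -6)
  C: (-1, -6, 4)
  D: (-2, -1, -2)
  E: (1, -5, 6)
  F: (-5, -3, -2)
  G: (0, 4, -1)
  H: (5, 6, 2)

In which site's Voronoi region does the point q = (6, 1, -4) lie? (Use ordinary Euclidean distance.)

G

Compare squared distances (the ordering matches that of the actual distances):
|qA|² = (6−(-6))² + (1−4)² + (-4−5)² = 144 + 9 + 81 = 234
|qB|² = (6−(-3))² + (1−(-1))² + (-4−(-6))² = 81 + 4 + 4 = 89
|qC|² = (6−(-1))² + (1−(-6))² + (-4−4)² = 49 + 49 + 64 = 162
|qD|² = (6−(-2))² + (1−(-1))² + (-4−(-2))² = 64 + 4 + 4 = 72
|qE|² = (6−1)² + (1−(-5))² + (-4−6)² = 25 + 36 + 100 = 161
|qF|² = (6−(-5))² + (1−(-3))² + (-4−(-2))² = 121 + 16 + 4 = 141
|qG|² = (6−0)² + (1−4)² + (-4−(-1))² = 36 + 9 + 9 = 54
|qH|² = (6−5)² + (1−6)² + (-4−2)² = 1 + 25 + 36 = 62
Minimum is at G.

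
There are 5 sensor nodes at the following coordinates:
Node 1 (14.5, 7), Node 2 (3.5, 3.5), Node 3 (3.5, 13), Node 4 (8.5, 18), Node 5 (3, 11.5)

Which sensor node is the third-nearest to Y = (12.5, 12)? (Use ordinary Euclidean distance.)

Squared Euclidean distances:
d²(Y, Node 1) = (12.5−14.5)² + (12−7)² = 4 + 25 = 29
d²(Y, Node 2) = (12.5−3.5)² + (12−3.5)² = 81 + 72.25 = 153.25
d²(Y, Node 3) = (12.5−3.5)² + (12−13)² = 81 + 1 = 82
d²(Y, Node 4) = (12.5−8.5)² + (12−18)² = 16 + 36 = 52
d²(Y, Node 5) = (12.5−3)² + (12−11.5)² = 90.25 + 0.25 = 90.5
Sorted ascending: Node 1, Node 4, Node 3, Node 5, … — the third-nearest is Node 3.

Node 3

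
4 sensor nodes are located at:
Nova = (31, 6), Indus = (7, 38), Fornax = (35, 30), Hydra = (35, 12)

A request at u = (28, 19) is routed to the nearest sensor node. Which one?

Compare squared distances (the ordering matches that of the actual distances):
d²(u, Nova) = (28−31)² + (19−6)² = 9 + 169 = 178
d²(u, Indus) = (28−7)² + (19−38)² = 441 + 361 = 802
d²(u, Fornax) = (28−35)² + (19−30)² = 49 + 121 = 170
d²(u, Hydra) = (28−35)² + (19−12)² = 49 + 49 = 98
Hydra is nearest.

Hydra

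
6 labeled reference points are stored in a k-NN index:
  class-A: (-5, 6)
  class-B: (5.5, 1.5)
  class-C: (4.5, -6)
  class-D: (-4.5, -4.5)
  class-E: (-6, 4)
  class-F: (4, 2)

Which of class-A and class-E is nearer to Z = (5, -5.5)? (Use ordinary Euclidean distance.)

class-E

Compare squared distances:
d²(Z, class-A) = (5−(-5))² + (-5.5−6)² = 100 + 132.25 = 232.25
d²(Z, class-E) = (5−(-6))² + (-5.5−4)² = 121 + 90.25 = 211.25
232.25 > 211.25, so class-E is closer.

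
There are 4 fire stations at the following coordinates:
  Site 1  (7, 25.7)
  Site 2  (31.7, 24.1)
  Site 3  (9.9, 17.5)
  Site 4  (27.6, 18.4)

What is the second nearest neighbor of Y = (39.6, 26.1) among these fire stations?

Site 4

Squared Euclidean distances:
d²(Y, Site 1) = (39.6−7)² + (26.1−25.7)² = 1062.76 + 0.16 = 1062.92
d²(Y, Site 2) = (39.6−31.7)² + (26.1−24.1)² = 62.41 + 4 = 66.41
d²(Y, Site 3) = (39.6−9.9)² + (26.1−17.5)² = 882.09 + 73.96 = 956.05
d²(Y, Site 4) = (39.6−27.6)² + (26.1−18.4)² = 144 + 59.29 = 203.29
Sorted ascending: Site 2, Site 4, Site 3, … — the second-nearest is Site 4.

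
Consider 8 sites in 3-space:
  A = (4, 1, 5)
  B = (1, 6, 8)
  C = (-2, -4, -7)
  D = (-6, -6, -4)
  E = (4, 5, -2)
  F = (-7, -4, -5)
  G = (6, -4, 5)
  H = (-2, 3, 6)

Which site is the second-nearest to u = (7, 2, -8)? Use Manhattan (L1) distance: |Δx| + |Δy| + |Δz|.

d(u,A) = |7−4| + |2−1| + |-8−5| = 3 + 1 + 13 = 17
d(u,B) = |7−1| + |2−6| + |-8−8| = 6 + 4 + 16 = 26
d(u,C) = |7−(-2)| + |2−(-4)| + |-8−(-7)| = 9 + 6 + 1 = 16
d(u,D) = |7−(-6)| + |2−(-6)| + |-8−(-4)| = 13 + 8 + 4 = 25
d(u,E) = |7−4| + |2−5| + |-8−(-2)| = 3 + 3 + 6 = 12
d(u,F) = |7−(-7)| + |2−(-4)| + |-8−(-5)| = 14 + 6 + 3 = 23
d(u,G) = |7−6| + |2−(-4)| + |-8−5| = 1 + 6 + 13 = 20
d(u,H) = |7−(-2)| + |2−3| + |-8−6| = 9 + 1 + 14 = 24
Sorted ascending: E, C, A, … — the second-nearest is C.

C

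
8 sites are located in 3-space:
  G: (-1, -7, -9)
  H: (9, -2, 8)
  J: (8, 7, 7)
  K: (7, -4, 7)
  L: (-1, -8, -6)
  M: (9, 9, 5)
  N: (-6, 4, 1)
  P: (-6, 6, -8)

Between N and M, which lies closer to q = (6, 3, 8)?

Compare squared distances:
|qN|² = (6−(-6))² + (3−4)² + (8−1)² = 144 + 1 + 49 = 194
|qM|² = (6−9)² + (3−9)² + (8−5)² = 9 + 36 + 9 = 54
194 > 54, so M is closer.

M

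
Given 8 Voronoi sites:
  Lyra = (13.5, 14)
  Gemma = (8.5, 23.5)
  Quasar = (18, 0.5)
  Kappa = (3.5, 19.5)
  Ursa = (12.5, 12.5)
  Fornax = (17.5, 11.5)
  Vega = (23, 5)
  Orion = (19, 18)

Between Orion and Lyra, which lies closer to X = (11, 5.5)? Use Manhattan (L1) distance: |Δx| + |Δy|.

d(X, Orion) = |11−19| + |5.5−18| = 8 + 12.5 = 20.5
d(X, Lyra) = |11−13.5| + |5.5−14| = 2.5 + 8.5 = 11
20.5 > 11, so Lyra is closer.

Lyra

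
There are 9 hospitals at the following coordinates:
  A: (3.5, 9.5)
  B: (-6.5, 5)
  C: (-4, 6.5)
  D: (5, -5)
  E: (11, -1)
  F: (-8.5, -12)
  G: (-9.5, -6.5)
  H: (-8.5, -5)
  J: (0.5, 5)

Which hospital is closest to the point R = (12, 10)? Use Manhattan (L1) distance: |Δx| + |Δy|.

A

d(R,A) = |12−3.5| + |10−9.5| = 8.5 + 0.5 = 9
d(R,B) = |12−(-6.5)| + |10−5| = 18.5 + 5 = 23.5
d(R,C) = |12−(-4)| + |10−6.5| = 16 + 3.5 = 19.5
d(R,D) = |12−5| + |10−(-5)| = 7 + 15 = 22
d(R,E) = |12−11| + |10−(-1)| = 1 + 11 = 12
d(R,F) = |12−(-8.5)| + |10−(-12)| = 20.5 + 22 = 42.5
d(R,G) = |12−(-9.5)| + |10−(-6.5)| = 21.5 + 16.5 = 38
d(R,H) = |12−(-8.5)| + |10−(-5)| = 20.5 + 15 = 35.5
d(R,J) = |12−0.5| + |10−5| = 11.5 + 5 = 16.5
Minimum is at A.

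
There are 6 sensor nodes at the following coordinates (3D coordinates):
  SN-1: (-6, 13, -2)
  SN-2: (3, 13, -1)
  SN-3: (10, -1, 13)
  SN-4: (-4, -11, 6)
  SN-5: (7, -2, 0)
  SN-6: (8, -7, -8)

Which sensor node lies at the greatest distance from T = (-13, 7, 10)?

Compare squared distances (the ordering matches that of the actual distances):
d²(T, SN-1) = (-13−(-6))² + (7−13)² + (10−(-2))² = 49 + 36 + 144 = 229
d²(T, SN-2) = (-13−3)² + (7−13)² + (10−(-1))² = 256 + 36 + 121 = 413
d²(T, SN-3) = (-13−10)² + (7−(-1))² + (10−13)² = 529 + 64 + 9 = 602
d²(T, SN-4) = (-13−(-4))² + (7−(-11))² + (10−6)² = 81 + 324 + 16 = 421
d²(T, SN-5) = (-13−7)² + (7−(-2))² + (10−0)² = 400 + 81 + 100 = 581
d²(T, SN-6) = (-13−8)² + (7−(-7))² + (10−(-8))² = 441 + 196 + 324 = 961
The largest is to SN-6.

SN-6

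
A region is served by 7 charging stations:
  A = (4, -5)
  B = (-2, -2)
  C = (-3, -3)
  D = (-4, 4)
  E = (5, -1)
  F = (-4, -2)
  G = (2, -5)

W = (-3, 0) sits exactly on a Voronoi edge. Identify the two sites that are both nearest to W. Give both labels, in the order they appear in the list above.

B and F

Squared distances from W to each site:
|WA|² = (-3−4)² + (0−(-5))² = 49 + 25 = 74
|WB|² = (-3−(-2))² + (0−(-2))² = 1 + 4 = 5
|WC|² = (-3−(-3))² + (0−(-3))² = 0 + 9 = 9
|WD|² = (-3−(-4))² + (0−4)² = 1 + 16 = 17
|WE|² = (-3−5)² + (0−(-1))² = 64 + 1 = 65
|WF|² = (-3−(-4))² + (0−(-2))² = 1 + 4 = 5
|WG|² = (-3−2)² + (0−(-5))² = 25 + 25 = 50
W is equidistant from B and F (both at squared distance 5), and every other site is strictly farther — so W lies on the B–F Voronoi edge.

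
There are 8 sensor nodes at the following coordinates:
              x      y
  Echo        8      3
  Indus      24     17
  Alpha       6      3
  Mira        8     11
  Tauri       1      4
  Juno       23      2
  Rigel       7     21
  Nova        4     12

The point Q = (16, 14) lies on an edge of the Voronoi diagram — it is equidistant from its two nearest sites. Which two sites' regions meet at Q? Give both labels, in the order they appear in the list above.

Indus and Mira

Squared distances from Q to each site:
d²(Q, Echo) = (16−8)² + (14−3)² = 64 + 121 = 185
d²(Q, Indus) = (16−24)² + (14−17)² = 64 + 9 = 73
d²(Q, Alpha) = (16−6)² + (14−3)² = 100 + 121 = 221
d²(Q, Mira) = (16−8)² + (14−11)² = 64 + 9 = 73
d²(Q, Tauri) = (16−1)² + (14−4)² = 225 + 100 = 325
d²(Q, Juno) = (16−23)² + (14−2)² = 49 + 144 = 193
d²(Q, Rigel) = (16−7)² + (14−21)² = 81 + 49 = 130
d²(Q, Nova) = (16−4)² + (14−12)² = 144 + 4 = 148
Q is equidistant from Indus and Mira (both at squared distance 73), and every other site is strictly farther — so Q lies on the Indus–Mira Voronoi edge.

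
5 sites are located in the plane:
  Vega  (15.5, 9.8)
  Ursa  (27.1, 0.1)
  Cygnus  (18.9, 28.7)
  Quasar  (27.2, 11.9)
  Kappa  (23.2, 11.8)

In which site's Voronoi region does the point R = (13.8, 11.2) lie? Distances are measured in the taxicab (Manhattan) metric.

d(R, Vega) = |13.8−15.5| + |11.2−9.8| = 1.7 + 1.4 = 3.1
d(R, Ursa) = |13.8−27.1| + |11.2−0.1| = 13.3 + 11.1 = 24.4
d(R, Cygnus) = |13.8−18.9| + |11.2−28.7| = 5.1 + 17.5 = 22.6
d(R, Quasar) = |13.8−27.2| + |11.2−11.9| = 13.4 + 0.7 = 14.1
d(R, Kappa) = |13.8−23.2| + |11.2−11.8| = 9.4 + 0.6 = 10
Vega is nearest.

Vega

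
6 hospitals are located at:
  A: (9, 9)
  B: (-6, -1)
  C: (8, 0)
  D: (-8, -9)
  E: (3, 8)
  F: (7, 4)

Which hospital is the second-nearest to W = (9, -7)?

F

Squared Euclidean distances:
|WA|² = 0 + 256 = 256
|WB|² = 225 + 36 = 261
|WC|² = 1 + 49 = 50
|WD|² = 289 + 4 = 293
|WE|² = 36 + 225 = 261
|WF|² = 4 + 121 = 125
Sorted ascending: C, F, A, … — the second-nearest is F.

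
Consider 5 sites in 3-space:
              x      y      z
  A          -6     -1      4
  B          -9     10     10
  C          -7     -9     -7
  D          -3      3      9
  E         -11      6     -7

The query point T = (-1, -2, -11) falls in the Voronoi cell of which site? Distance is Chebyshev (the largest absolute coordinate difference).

C

d(T,A) = max(5, 1, 15) = 15
d(T,B) = max(8, 12, 21) = 21
d(T,C) = max(6, 7, 4) = 7
d(T,D) = max(2, 5, 20) = 20
d(T,E) = max(10, 8, 4) = 10
C is nearest.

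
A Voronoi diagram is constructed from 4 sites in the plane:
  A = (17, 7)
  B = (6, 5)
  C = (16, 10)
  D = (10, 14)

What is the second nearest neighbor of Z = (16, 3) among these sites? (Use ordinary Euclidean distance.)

Squared Euclidean distances:
|ZA|² = 1 + 16 = 17
|ZB|² = 100 + 4 = 104
|ZC|² = 0 + 49 = 49
|ZD|² = 36 + 121 = 157
Sorted ascending: A, C, B, … — the second-nearest is C.

C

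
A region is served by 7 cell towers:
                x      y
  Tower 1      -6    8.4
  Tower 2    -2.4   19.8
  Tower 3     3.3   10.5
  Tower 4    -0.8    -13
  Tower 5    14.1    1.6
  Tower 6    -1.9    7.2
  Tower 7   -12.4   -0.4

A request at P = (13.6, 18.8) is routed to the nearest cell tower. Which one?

Tower 3

Compare squared distances (the ordering matches that of the actual distances):
d²(P, Tower 1) = (13.6−(-6))² + (18.8−8.4)² = 384.16 + 108.16 = 492.32
d²(P, Tower 2) = (13.6−(-2.4))² + (18.8−19.8)² = 256 + 1 = 257
d²(P, Tower 3) = (13.6−3.3)² + (18.8−10.5)² = 106.09 + 68.89 = 174.98
d²(P, Tower 4) = (13.6−(-0.8))² + (18.8−(-13))² = 207.36 + 1011.24 = 1218.6
d²(P, Tower 5) = (13.6−14.1)² + (18.8−1.6)² = 0.25 + 295.84 = 296.09
d²(P, Tower 6) = (13.6−(-1.9))² + (18.8−7.2)² = 240.25 + 134.56 = 374.81
d²(P, Tower 7) = (13.6−(-12.4))² + (18.8−(-0.4))² = 676 + 368.64 = 1044.64
Tower 3 is nearest.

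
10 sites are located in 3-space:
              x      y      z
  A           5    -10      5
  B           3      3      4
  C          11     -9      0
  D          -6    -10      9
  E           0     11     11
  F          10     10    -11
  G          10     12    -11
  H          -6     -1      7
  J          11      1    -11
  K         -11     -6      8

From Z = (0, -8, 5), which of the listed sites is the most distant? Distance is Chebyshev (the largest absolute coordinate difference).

d(Z,A) = max(5, 2, 0) = 5
d(Z,B) = max(3, 11, 1) = 11
d(Z,C) = max(11, 1, 5) = 11
d(Z,D) = max(6, 2, 4) = 6
d(Z,E) = max(0, 19, 6) = 19
d(Z,F) = max(10, 18, 16) = 18
d(Z,G) = max(10, 20, 16) = 20
d(Z,H) = max(6, 7, 2) = 7
d(Z,J) = max(11, 9, 16) = 16
d(Z,K) = max(11, 2, 3) = 11
The largest is to G.

G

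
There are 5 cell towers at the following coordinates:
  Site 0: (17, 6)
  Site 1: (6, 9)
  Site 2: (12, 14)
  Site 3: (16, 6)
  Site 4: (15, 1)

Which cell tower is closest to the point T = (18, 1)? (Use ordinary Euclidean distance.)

Squared Euclidean distances:
d²(T, Site 0) = 1 + 25 = 26
d²(T, Site 1) = 144 + 64 = 208
d²(T, Site 2) = 36 + 169 = 205
d²(T, Site 3) = 4 + 25 = 29
d²(T, Site 4) = 9 + 0 = 9
The smallest is to Site 4, so T lies in the Voronoi region of Site 4.

Site 4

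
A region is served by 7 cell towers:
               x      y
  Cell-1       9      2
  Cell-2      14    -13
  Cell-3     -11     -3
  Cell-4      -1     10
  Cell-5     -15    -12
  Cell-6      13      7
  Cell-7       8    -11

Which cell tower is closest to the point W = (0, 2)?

Cell-4

Since √ is increasing, it suffices to compare squared distances:
d²(W, Cell-1) = (0−9)² + (2−2)² = 81 + 0 = 81
d²(W, Cell-2) = (0−14)² + (2−(-13))² = 196 + 225 = 421
d²(W, Cell-3) = (0−(-11))² + (2−(-3))² = 121 + 25 = 146
d²(W, Cell-4) = (0−(-1))² + (2−10)² = 1 + 64 = 65
d²(W, Cell-5) = (0−(-15))² + (2−(-12))² = 225 + 196 = 421
d²(W, Cell-6) = (0−13)² + (2−7)² = 169 + 25 = 194
d²(W, Cell-7) = (0−8)² + (2−(-11))² = 64 + 169 = 233
Cell-4 is nearest.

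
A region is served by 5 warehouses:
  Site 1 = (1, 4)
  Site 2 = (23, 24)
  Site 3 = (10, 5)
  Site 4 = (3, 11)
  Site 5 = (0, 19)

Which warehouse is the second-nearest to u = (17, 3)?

Squared Euclidean distances:
d²(u, Site 1) = (17−1)² + (3−4)² = 256 + 1 = 257
d²(u, Site 2) = (17−23)² + (3−24)² = 36 + 441 = 477
d²(u, Site 3) = (17−10)² + (3−5)² = 49 + 4 = 53
d²(u, Site 4) = (17−3)² + (3−11)² = 196 + 64 = 260
d²(u, Site 5) = (17−0)² + (3−19)² = 289 + 256 = 545
Sorted ascending: Site 3, Site 1, Site 4, … — the second-nearest is Site 1.

Site 1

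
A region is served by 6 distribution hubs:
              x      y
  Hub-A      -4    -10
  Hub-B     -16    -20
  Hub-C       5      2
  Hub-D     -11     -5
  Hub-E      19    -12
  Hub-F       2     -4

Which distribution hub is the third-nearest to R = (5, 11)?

Hub-D

Compare squared distances (the ordering matches that of the actual distances):
d²(R, Hub-A) = (5−(-4))² + (11−(-10))² = 81 + 441 = 522
d²(R, Hub-B) = (5−(-16))² + (11−(-20))² = 441 + 961 = 1402
d²(R, Hub-C) = (5−5)² + (11−2)² = 0 + 81 = 81
d²(R, Hub-D) = (5−(-11))² + (11−(-5))² = 256 + 256 = 512
d²(R, Hub-E) = (5−19)² + (11−(-12))² = 196 + 529 = 725
d²(R, Hub-F) = (5−2)² + (11−(-4))² = 9 + 225 = 234
Sorted ascending: Hub-C, Hub-F, Hub-D, Hub-A, … — the third-nearest is Hub-D.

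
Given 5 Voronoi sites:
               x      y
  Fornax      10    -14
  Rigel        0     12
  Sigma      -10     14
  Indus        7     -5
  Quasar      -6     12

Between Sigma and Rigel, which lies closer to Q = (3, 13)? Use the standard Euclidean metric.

Compare squared distances:
d²(Q, Sigma) = (3−(-10))² + (13−14)² = 169 + 1 = 170
d²(Q, Rigel) = (3−0)² + (13−12)² = 9 + 1 = 10
170 > 10, so Rigel is closer.

Rigel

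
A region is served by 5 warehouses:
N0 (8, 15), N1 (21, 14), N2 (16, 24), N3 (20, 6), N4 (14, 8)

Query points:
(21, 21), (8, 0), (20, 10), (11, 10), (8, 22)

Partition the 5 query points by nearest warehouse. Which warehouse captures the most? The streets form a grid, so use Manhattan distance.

(21, 21) — d to each: N0:19, N1:7, N2:8, N3:16, N4:20 → nearest is N1
(8, 0) — d to each: N0:15, N1:27, N2:32, N3:18, N4:14 → nearest is N4
(20, 10) — d to each: N0:17, N1:5, N2:18, N3:4, N4:8 → nearest is N3
(11, 10) — d to each: N0:8, N1:14, N2:19, N3:13, N4:5 → nearest is N4
(8, 22) — d to each: N0:7, N1:21, N2:10, N3:28, N4:20 → nearest is N0
Tally — N0:1, N1:1, N3:1, N4:2. N4 captures the most (2).

N4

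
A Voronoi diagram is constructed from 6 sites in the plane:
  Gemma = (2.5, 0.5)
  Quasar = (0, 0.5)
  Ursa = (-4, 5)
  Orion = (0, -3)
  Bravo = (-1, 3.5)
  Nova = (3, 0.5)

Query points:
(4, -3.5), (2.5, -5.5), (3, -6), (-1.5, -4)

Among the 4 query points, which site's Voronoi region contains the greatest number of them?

Orion

(4, -3.5) — d² to each: Gemma:18.25, Quasar:32, Ursa:136.25, Orion:16.25, Bravo:74, Nova:17 → nearest is Orion
(2.5, -5.5) — d² to each: Gemma:36, Quasar:42.25, Ursa:152.5, Orion:12.5, Bravo:93.25, Nova:36.25 → nearest is Orion
(3, -6) — d² to each: Gemma:42.5, Quasar:51.25, Ursa:170, Orion:18, Bravo:106.25, Nova:42.25 → nearest is Orion
(-1.5, -4) — d² to each: Gemma:36.25, Quasar:22.5, Ursa:87.25, Orion:3.25, Bravo:56.5, Nova:40.5 → nearest is Orion
Tally — Orion:4. Orion captures the most (4).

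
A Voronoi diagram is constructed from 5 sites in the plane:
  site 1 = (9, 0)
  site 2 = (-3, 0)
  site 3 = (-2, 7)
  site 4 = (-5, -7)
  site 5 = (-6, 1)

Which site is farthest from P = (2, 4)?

Squared Euclidean distances:
d²(P, site 1) = 49 + 16 = 65
d²(P, site 2) = 25 + 16 = 41
d²(P, site 3) = 16 + 9 = 25
d²(P, site 4) = 49 + 121 = 170
d²(P, site 5) = 64 + 9 = 73
The largest is to site 4.

site 4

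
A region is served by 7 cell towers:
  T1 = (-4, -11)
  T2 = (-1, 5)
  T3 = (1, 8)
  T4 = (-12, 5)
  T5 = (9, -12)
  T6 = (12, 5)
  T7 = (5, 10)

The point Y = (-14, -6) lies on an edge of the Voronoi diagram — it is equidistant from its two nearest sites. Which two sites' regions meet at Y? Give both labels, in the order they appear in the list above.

Squared distances from Y to each site:
|YT1|² = (-14−(-4))² + (-6−(-11))² = 100 + 25 = 125
|YT2|² = (-14−(-1))² + (-6−5)² = 169 + 121 = 290
|YT3|² = (-14−1)² + (-6−8)² = 225 + 196 = 421
|YT4|² = (-14−(-12))² + (-6−5)² = 4 + 121 = 125
|YT5|² = (-14−9)² + (-6−(-12))² = 529 + 36 = 565
|YT6|² = (-14−12)² + (-6−5)² = 676 + 121 = 797
|YT7|² = (-14−5)² + (-6−10)² = 361 + 256 = 617
Y is equidistant from T1 and T4 (both at squared distance 125), and every other site is strictly farther — so Y lies on the T1–T4 Voronoi edge.

T1 and T4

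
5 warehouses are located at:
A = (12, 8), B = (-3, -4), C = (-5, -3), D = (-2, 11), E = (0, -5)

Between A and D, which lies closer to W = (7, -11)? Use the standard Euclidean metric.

Compare squared distances:
|WA|² = (7−12)² + (-11−8)² = 25 + 361 = 386
|WD|² = (7−(-2))² + (-11−11)² = 81 + 484 = 565
386 < 565, so A is closer.

A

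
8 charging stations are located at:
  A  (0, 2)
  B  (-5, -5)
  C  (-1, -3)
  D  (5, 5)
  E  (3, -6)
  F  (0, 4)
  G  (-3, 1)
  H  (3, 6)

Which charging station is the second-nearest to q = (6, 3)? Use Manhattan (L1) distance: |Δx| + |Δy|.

H

d(q,A) = |6−0| + |3−2| = 6 + 1 = 7
d(q,B) = |6−(-5)| + |3−(-5)| = 11 + 8 = 19
d(q,C) = |6−(-1)| + |3−(-3)| = 7 + 6 = 13
d(q,D) = |6−5| + |3−5| = 1 + 2 = 3
d(q,E) = |6−3| + |3−(-6)| = 3 + 9 = 12
d(q,F) = |6−0| + |3−4| = 6 + 1 = 7
d(q,G) = |6−(-3)| + |3−1| = 9 + 2 = 11
d(q,H) = |6−3| + |3−6| = 3 + 3 = 6
Sorted ascending: D, H, A, … — the second-nearest is H.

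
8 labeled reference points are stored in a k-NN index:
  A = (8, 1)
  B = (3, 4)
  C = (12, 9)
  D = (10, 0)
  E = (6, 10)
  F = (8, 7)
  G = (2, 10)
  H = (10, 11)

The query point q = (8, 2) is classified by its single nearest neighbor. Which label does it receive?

Compare squared distances (the ordering matches that of the actual distances):
|qA|² = (8−8)² + (2−1)² = 0 + 1 = 1
|qB|² = (8−3)² + (2−4)² = 25 + 4 = 29
|qC|² = (8−12)² + (2−9)² = 16 + 49 = 65
|qD|² = (8−10)² + (2−0)² = 4 + 4 = 8
|qE|² = (8−6)² + (2−10)² = 4 + 64 = 68
|qF|² = (8−8)² + (2−7)² = 0 + 25 = 25
|qG|² = (8−2)² + (2−10)² = 36 + 64 = 100
|qH|² = (8−10)² + (2−11)² = 4 + 81 = 85
The smallest is to A, so q lies in the Voronoi region of A.

A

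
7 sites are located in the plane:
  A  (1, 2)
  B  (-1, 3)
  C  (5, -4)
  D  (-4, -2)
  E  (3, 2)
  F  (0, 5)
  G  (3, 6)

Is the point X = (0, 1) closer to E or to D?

Compare squared distances:
|XE|² = (0−3)² + (1−2)² = 9 + 1 = 10
|XD|² = (0−(-4))² + (1−(-2))² = 16 + 9 = 25
10 < 25, so E is closer.

E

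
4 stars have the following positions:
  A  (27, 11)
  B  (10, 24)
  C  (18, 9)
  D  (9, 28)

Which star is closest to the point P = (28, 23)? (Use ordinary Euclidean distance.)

A

Since √ is increasing, it suffices to compare squared distances:
|PA|² = (28−27)² + (23−11)² = 1 + 144 = 145
|PB|² = (28−10)² + (23−24)² = 324 + 1 = 325
|PC|² = (28−18)² + (23−9)² = 100 + 196 = 296
|PD|² = (28−9)² + (23−28)² = 361 + 25 = 386
A is nearest.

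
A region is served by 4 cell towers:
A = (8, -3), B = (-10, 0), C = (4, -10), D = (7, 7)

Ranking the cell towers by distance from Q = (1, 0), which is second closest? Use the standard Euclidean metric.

D

Compare squared distances (the ordering matches that of the actual distances):
|QA|² = (1−8)² + (0−(-3))² = 49 + 9 = 58
|QB|² = (1−(-10))² + (0−0)² = 121 + 0 = 121
|QC|² = (1−4)² + (0−(-10))² = 9 + 100 = 109
|QD|² = (1−7)² + (0−7)² = 36 + 49 = 85
Sorted ascending: A, D, C, … — the second-nearest is D.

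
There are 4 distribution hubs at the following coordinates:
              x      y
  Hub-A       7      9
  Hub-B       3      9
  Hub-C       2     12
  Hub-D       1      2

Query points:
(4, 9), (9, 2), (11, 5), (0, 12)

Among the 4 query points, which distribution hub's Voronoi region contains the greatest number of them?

Hub-A

(4, 9) — d² to each: Hub-A:9, Hub-B:1, Hub-C:13, Hub-D:58 → nearest is Hub-B
(9, 2) — d² to each: Hub-A:53, Hub-B:85, Hub-C:149, Hub-D:64 → nearest is Hub-A
(11, 5) — d² to each: Hub-A:32, Hub-B:80, Hub-C:130, Hub-D:109 → nearest is Hub-A
(0, 12) — d² to each: Hub-A:58, Hub-B:18, Hub-C:4, Hub-D:101 → nearest is Hub-C
Tally — Hub-A:2, Hub-B:1, Hub-C:1. Hub-A captures the most (2).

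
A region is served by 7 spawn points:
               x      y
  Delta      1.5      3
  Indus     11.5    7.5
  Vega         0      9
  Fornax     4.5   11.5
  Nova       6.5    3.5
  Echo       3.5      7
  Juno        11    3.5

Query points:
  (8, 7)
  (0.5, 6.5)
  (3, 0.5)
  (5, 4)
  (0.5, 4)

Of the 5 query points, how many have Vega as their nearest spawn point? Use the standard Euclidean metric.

(8, 7) — d² to each: Delta:58.25, Indus:12.5, Vega:68, Fornax:32.5, Nova:14.5, Echo:20.25, Juno:21.25 → nearest is Indus
(0.5, 6.5) — d² to each: Delta:13.25, Indus:122, Vega:6.5, Fornax:41, Nova:45, Echo:9.25, Juno:119.25 → nearest is Vega
(3, 0.5) — d² to each: Delta:8.5, Indus:121.25, Vega:81.25, Fornax:123.25, Nova:21.25, Echo:42.5, Juno:73 → nearest is Delta
(5, 4) — d² to each: Delta:13.25, Indus:54.5, Vega:50, Fornax:56.5, Nova:2.5, Echo:11.25, Juno:36.25 → nearest is Nova
(0.5, 4) — d² to each: Delta:2, Indus:133.25, Vega:25.25, Fornax:72.25, Nova:36.25, Echo:18, Juno:110.5 → nearest is Delta
1 of the 5 points has Vega as nearest.

1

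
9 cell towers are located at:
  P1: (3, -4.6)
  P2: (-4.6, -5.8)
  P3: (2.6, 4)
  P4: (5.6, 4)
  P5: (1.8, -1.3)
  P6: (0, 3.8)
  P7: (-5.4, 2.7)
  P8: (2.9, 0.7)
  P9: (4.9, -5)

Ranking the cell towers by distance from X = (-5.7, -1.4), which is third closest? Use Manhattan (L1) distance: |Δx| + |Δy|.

P5

d(X,P1) = 8.7 + 3.2 = 11.9
d(X,P2) = 1.1 + 4.4 = 5.5
d(X,P3) = 8.3 + 5.4 = 13.7
d(X,P4) = 11.3 + 5.4 = 16.7
d(X,P5) = 7.5 + 0.1 = 7.6
d(X,P6) = 5.7 + 5.2 = 10.9
d(X,P7) = 0.3 + 4.1 = 4.4
d(X,P8) = 8.6 + 2.1 = 10.7
d(X,P9) = 10.6 + 3.6 = 14.2
Sorted ascending: P7, P2, P5, P8, … — the third-nearest is P5.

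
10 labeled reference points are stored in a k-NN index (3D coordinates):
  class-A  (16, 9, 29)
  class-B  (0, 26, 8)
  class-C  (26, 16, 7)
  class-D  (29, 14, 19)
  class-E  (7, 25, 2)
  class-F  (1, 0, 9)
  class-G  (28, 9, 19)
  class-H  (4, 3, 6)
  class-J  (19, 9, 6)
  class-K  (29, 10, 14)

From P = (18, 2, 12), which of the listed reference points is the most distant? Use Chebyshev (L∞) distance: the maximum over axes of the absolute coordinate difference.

d(P, class-A) = max(2, 7, 17) = 17
d(P, class-B) = max(18, 24, 4) = 24
d(P, class-C) = max(8, 14, 5) = 14
d(P, class-D) = max(11, 12, 7) = 12
d(P, class-E) = max(11, 23, 10) = 23
d(P, class-F) = max(17, 2, 3) = 17
d(P, class-G) = max(10, 7, 7) = 10
d(P, class-H) = max(14, 1, 6) = 14
d(P, class-J) = max(1, 7, 6) = 7
d(P, class-K) = max(11, 8, 2) = 11
The largest is to class-B.

class-B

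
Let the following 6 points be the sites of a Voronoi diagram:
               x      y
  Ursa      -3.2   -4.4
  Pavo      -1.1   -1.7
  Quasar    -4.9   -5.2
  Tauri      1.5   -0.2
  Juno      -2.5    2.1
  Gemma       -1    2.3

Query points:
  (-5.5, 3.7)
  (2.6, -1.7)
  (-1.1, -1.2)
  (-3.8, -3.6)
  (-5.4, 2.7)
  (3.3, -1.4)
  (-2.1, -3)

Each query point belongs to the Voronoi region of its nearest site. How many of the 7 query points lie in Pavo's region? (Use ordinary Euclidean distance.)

(-5.5, 3.7) — d² to each: Ursa:70.9, Pavo:48.52, Quasar:79.57, Tauri:64.21, Juno:11.56, Gemma:22.21 → nearest is Juno
(2.6, -1.7) — d² to each: Ursa:40.93, Pavo:13.69, Quasar:68.5, Tauri:3.46, Juno:40.45, Gemma:28.96 → nearest is Tauri
(-1.1, -1.2) — d² to each: Ursa:14.65, Pavo:0.25, Quasar:30.44, Tauri:7.76, Juno:12.85, Gemma:12.26 → nearest is Pavo
(-3.8, -3.6) — d² to each: Ursa:1, Pavo:10.9, Quasar:3.77, Tauri:39.65, Juno:34.18, Gemma:42.65 → nearest is Ursa
(-5.4, 2.7) — d² to each: Ursa:55.25, Pavo:37.85, Quasar:62.66, Tauri:56.02, Juno:8.77, Gemma:19.52 → nearest is Juno
(3.3, -1.4) — d² to each: Ursa:51.25, Pavo:19.45, Quasar:81.68, Tauri:4.68, Juno:45.89, Gemma:32.18 → nearest is Tauri
(-2.1, -3) — d² to each: Ursa:3.17, Pavo:2.69, Quasar:12.68, Tauri:20.8, Juno:26.17, Gemma:29.3 → nearest is Pavo
2 of the 7 points have Pavo as nearest.

2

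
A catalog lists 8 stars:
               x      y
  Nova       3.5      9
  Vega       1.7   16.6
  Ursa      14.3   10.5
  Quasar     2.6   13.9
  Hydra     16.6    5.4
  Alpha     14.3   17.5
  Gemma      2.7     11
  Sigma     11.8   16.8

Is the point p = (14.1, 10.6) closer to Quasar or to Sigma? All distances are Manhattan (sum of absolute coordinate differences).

Sigma

d(p, Quasar) = |14.1−2.6| + |10.6−13.9| = 11.5 + 3.3 = 14.8
d(p, Sigma) = |14.1−11.8| + |10.6−16.8| = 2.3 + 6.2 = 8.5
14.8 > 8.5, so Sigma is closer.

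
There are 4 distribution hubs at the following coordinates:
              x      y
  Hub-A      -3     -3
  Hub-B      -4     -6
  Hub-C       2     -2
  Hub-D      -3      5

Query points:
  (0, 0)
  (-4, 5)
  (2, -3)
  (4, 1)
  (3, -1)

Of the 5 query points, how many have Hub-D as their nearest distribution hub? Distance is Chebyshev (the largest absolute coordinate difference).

1

(0, 0) — d to each: Hub-A:3, Hub-B:6, Hub-C:2, Hub-D:5 → nearest is Hub-C
(-4, 5) — d to each: Hub-A:8, Hub-B:11, Hub-C:7, Hub-D:1 → nearest is Hub-D
(2, -3) — d to each: Hub-A:5, Hub-B:6, Hub-C:1, Hub-D:8 → nearest is Hub-C
(4, 1) — d to each: Hub-A:7, Hub-B:8, Hub-C:3, Hub-D:7 → nearest is Hub-C
(3, -1) — d to each: Hub-A:6, Hub-B:7, Hub-C:1, Hub-D:6 → nearest is Hub-C
1 of the 5 points has Hub-D as nearest.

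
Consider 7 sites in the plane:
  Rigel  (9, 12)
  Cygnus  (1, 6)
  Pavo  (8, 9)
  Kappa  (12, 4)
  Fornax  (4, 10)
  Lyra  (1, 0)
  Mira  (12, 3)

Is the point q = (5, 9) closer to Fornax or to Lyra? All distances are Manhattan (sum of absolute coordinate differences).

Fornax

d(q, Fornax) = |5−4| + |9−10| = 1 + 1 = 2
d(q, Lyra) = |5−1| + |9−0| = 4 + 9 = 13
2 < 13, so Fornax is closer.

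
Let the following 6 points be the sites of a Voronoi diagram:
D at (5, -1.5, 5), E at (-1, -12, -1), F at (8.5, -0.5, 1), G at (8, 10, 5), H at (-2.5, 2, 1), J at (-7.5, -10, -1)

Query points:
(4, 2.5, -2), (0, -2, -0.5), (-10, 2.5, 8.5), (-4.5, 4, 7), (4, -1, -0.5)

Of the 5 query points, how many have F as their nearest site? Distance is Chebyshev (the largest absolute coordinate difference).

(4, 2.5, -2) — d to each: D:7, E:14.5, F:4.5, G:7.5, H:6.5, J:12.5 → nearest is F
(0, -2, -0.5) — d to each: D:5.5, E:10, F:8.5, G:12, H:4, J:8 → nearest is H
(-10, 2.5, 8.5) — d to each: D:15, E:14.5, F:18.5, G:18, H:7.5, J:12.5 → nearest is H
(-4.5, 4, 7) — d to each: D:9.5, E:16, F:13, G:12.5, H:6, J:14 → nearest is H
(4, -1, -0.5) — d to each: D:5.5, E:11, F:4.5, G:11, H:6.5, J:11.5 → nearest is F
2 of the 5 points have F as nearest.

2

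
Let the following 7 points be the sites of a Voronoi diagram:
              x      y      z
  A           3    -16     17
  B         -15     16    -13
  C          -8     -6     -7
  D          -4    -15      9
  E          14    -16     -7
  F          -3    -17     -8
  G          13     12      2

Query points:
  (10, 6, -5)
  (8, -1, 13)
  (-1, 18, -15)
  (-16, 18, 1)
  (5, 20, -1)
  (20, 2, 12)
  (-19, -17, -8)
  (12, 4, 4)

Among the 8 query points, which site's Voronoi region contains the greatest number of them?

(10, 6, -5) — d² to each: A:1017, B:789, C:472, D:833, E:504, F:707, G:94 → nearest is G
(8, -1, 13) — d² to each: A:266, B:1494, C:681, D:356, E:661, F:818, G:315 → nearest is A
(-1, 18, -15) — d² to each: A:2196, B:204, C:689, D:1674, E:1445, F:1278, G:521 → nearest is B
(-16, 18, 1) — d² to each: A:1773, B:201, C:704, D:1297, E:2120, F:1475, G:878 → nearest is B
(5, 20, -1) — d² to each: A:1624, B:560, C:881, D:1406, E:1413, F:1482, G:137 → nearest is G
(20, 2, 12) — d² to each: A:638, B:2046, C:1209, D:874, E:721, F:1290, G:249 → nearest is G
(-19, -17, -8) — d² to each: A:1110, B:1130, C:243, D:518, E:1091, F:256, G:1965 → nearest is C
(12, 4, 4) — d² to each: A:650, B:1162, C:621, D:642, E:525, F:810, G:69 → nearest is G
Tally — A:1, B:2, C:1, G:4. G captures the most (4).

G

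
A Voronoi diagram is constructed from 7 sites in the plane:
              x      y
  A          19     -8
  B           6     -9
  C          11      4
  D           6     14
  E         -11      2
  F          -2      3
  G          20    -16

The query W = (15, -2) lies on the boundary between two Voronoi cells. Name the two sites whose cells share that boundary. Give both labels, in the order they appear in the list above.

Squared distances from W to each site:
|WA|² = 16 + 36 = 52
|WB|² = 81 + 49 = 130
|WC|² = 16 + 36 = 52
|WD|² = 81 + 256 = 337
|WE|² = 676 + 16 = 692
|WF|² = 289 + 25 = 314
|WG|² = 25 + 196 = 221
W is equidistant from A and C (both at squared distance 52), and every other site is strictly farther — so W lies on the A–C Voronoi edge.

A and C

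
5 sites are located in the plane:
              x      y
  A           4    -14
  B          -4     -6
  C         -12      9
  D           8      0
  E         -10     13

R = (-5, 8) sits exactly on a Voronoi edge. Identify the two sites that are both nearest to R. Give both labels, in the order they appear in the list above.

Squared distances from R to each site:
|RA|² = (-5−4)² + (8−(-14))² = 81 + 484 = 565
|RB|² = (-5−(-4))² + (8−(-6))² = 1 + 196 = 197
|RC|² = (-5−(-12))² + (8−9)² = 49 + 1 = 50
|RD|² = (-5−8)² + (8−0)² = 169 + 64 = 233
|RE|² = (-5−(-10))² + (8−13)² = 25 + 25 = 50
R is equidistant from C and E (both at squared distance 50), and every other site is strictly farther — so R lies on the C–E Voronoi edge.

C and E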